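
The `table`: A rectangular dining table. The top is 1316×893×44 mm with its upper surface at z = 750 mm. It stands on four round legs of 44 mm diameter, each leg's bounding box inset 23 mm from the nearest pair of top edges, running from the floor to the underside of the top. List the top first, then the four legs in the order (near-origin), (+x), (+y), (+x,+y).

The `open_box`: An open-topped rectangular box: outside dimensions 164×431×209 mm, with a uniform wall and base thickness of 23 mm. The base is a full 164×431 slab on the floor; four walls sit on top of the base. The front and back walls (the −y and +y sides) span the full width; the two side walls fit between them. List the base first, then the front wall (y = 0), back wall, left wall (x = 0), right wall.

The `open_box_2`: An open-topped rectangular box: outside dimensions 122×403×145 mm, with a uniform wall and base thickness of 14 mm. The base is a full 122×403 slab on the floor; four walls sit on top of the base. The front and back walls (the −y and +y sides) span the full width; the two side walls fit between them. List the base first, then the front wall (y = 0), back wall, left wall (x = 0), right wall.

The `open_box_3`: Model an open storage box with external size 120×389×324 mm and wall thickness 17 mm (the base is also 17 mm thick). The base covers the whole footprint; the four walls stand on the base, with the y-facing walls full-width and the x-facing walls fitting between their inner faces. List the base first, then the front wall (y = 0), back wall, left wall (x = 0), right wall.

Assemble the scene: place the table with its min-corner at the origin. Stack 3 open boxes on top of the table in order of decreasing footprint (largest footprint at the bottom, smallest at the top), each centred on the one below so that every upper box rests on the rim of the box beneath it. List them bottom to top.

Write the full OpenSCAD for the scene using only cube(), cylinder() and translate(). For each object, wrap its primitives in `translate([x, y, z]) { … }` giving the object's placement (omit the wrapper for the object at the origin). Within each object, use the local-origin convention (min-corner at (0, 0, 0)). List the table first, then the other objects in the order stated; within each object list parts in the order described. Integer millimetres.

translate([0, 0, 706]) cube([1316, 893, 44]);
translate([45, 45, 0]) cylinder(h = 706, r = 22);
translate([1271, 45, 0]) cylinder(h = 706, r = 22);
translate([45, 848, 0]) cylinder(h = 706, r = 22);
translate([1271, 848, 0]) cylinder(h = 706, r = 22);
translate([576, 231, 750]) {
  cube([164, 431, 23]);
  translate([0, 0, 23]) cube([164, 23, 186]);
  translate([0, 408, 23]) cube([164, 23, 186]);
  translate([0, 23, 23]) cube([23, 385, 186]);
  translate([141, 23, 23]) cube([23, 385, 186]);
}
translate([597, 245, 959]) {
  cube([122, 403, 14]);
  translate([0, 0, 14]) cube([122, 14, 131]);
  translate([0, 389, 14]) cube([122, 14, 131]);
  translate([0, 14, 14]) cube([14, 375, 131]);
  translate([108, 14, 14]) cube([14, 375, 131]);
}
translate([598, 252, 1104]) {
  cube([120, 389, 17]);
  translate([0, 0, 17]) cube([120, 17, 307]);
  translate([0, 372, 17]) cube([120, 17, 307]);
  translate([0, 17, 17]) cube([17, 355, 307]);
  translate([103, 17, 17]) cube([17, 355, 307]);
}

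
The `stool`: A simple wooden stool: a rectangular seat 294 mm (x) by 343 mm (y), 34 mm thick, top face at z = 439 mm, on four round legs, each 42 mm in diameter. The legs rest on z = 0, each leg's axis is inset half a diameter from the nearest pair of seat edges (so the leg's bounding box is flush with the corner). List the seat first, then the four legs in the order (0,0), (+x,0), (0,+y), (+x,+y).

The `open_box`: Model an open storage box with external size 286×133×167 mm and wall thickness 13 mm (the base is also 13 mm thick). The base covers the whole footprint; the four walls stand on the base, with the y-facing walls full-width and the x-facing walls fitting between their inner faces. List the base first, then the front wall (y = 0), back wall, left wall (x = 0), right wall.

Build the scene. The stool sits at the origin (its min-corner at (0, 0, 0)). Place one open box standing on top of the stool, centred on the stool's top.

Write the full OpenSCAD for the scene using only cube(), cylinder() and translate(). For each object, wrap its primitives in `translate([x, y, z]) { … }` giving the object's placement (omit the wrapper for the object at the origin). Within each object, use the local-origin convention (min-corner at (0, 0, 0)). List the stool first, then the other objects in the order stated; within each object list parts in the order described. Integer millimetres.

translate([0, 0, 405]) cube([294, 343, 34]);
translate([21, 21, 0]) cylinder(h = 405, r = 21);
translate([273, 21, 0]) cylinder(h = 405, r = 21);
translate([21, 322, 0]) cylinder(h = 405, r = 21);
translate([273, 322, 0]) cylinder(h = 405, r = 21);
translate([4, 105, 439]) {
  cube([286, 133, 13]);
  translate([0, 0, 13]) cube([286, 13, 154]);
  translate([0, 120, 13]) cube([286, 13, 154]);
  translate([0, 13, 13]) cube([13, 107, 154]);
  translate([273, 13, 13]) cube([13, 107, 154]);
}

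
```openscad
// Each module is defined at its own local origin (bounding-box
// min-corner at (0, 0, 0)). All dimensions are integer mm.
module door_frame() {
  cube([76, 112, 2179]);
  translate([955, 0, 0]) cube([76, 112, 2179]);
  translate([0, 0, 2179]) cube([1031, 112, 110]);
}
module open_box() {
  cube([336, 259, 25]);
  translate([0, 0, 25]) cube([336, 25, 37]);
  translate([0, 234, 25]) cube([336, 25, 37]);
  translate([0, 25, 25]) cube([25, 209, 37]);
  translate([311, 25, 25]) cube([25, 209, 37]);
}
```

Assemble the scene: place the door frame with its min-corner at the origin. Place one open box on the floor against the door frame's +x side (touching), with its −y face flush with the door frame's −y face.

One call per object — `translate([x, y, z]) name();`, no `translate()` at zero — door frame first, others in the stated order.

door_frame();
translate([1031, 0, 0]) open_box();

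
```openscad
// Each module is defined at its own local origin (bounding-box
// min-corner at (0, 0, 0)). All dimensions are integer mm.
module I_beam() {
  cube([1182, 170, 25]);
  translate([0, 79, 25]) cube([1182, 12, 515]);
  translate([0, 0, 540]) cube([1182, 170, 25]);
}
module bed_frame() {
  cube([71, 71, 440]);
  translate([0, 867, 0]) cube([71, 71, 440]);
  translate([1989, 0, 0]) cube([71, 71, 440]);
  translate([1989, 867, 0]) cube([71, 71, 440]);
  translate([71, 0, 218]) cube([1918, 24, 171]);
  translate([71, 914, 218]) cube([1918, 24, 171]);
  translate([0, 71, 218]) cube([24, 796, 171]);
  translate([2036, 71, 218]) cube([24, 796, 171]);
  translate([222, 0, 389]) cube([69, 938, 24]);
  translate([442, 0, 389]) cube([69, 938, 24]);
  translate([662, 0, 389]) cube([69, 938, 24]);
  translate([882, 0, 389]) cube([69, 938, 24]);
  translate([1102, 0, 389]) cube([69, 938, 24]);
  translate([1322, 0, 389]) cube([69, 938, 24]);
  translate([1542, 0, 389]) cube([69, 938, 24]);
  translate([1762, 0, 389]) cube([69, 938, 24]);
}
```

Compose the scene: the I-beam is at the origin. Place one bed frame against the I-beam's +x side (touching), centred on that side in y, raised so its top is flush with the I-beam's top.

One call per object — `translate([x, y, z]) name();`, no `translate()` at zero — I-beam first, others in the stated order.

I_beam();
translate([1182, -384, 125]) bed_frame();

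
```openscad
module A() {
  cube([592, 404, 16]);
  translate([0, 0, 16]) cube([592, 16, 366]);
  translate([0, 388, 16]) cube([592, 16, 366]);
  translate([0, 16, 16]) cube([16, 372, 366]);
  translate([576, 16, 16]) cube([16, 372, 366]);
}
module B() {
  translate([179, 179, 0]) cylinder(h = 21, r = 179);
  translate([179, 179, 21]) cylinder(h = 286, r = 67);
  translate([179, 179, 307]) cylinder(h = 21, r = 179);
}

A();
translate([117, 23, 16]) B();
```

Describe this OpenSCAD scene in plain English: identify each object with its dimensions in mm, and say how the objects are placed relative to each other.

A is an open storage box with external size 592×404×382 mm and wall thickness 16 mm (the base is also 16 mm thick). The base covers the whole footprint; the four walls stand on the base, with the y-facing walls full-width and the x-facing walls fitting between their inner faces.

B is a spool: two coaxial disc flanges of radius 179 mm and thickness 21 mm, joined by a core cylinder of radius 67 mm and height 286 mm. The lower flange rests on z = 0 and the three cylinders share a vertical axis.

The spool sits inside the open box, centred.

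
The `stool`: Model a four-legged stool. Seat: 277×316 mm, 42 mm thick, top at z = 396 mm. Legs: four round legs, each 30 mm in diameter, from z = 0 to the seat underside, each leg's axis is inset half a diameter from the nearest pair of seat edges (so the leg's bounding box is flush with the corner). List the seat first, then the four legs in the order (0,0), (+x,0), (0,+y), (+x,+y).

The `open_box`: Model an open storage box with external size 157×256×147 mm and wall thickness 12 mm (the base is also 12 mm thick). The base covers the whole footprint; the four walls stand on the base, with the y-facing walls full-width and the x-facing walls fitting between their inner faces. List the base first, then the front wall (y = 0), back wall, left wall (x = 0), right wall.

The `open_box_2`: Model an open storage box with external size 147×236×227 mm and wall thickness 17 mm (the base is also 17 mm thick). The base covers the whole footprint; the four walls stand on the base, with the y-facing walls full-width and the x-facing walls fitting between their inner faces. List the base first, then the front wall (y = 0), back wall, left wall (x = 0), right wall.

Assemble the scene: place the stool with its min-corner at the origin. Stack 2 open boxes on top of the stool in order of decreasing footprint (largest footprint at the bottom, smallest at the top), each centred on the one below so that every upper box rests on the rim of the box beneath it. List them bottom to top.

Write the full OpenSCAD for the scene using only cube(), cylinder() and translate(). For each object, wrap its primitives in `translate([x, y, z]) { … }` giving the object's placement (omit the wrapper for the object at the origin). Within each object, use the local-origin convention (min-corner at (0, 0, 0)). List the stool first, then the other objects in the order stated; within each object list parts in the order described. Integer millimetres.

translate([0, 0, 354]) cube([277, 316, 42]);
translate([15, 15, 0]) cylinder(h = 354, r = 15);
translate([262, 15, 0]) cylinder(h = 354, r = 15);
translate([15, 301, 0]) cylinder(h = 354, r = 15);
translate([262, 301, 0]) cylinder(h = 354, r = 15);
translate([60, 30, 396]) {
  cube([157, 256, 12]);
  translate([0, 0, 12]) cube([157, 12, 135]);
  translate([0, 244, 12]) cube([157, 12, 135]);
  translate([0, 12, 12]) cube([12, 232, 135]);
  translate([145, 12, 12]) cube([12, 232, 135]);
}
translate([65, 40, 543]) {
  cube([147, 236, 17]);
  translate([0, 0, 17]) cube([147, 17, 210]);
  translate([0, 219, 17]) cube([147, 17, 210]);
  translate([0, 17, 17]) cube([17, 202, 210]);
  translate([130, 17, 17]) cube([17, 202, 210]);
}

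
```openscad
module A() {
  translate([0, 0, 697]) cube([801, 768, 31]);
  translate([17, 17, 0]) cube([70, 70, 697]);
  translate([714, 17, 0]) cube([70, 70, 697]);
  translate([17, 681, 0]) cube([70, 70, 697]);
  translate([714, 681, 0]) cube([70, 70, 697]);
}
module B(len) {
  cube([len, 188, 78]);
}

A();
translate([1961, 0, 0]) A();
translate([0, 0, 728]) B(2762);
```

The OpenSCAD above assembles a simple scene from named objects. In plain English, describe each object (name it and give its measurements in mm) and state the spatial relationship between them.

A is a table: top 801 mm (x) × 768 mm (y), 31 mm thick, upper face at z = 728 mm, on four 70×70 mm square legs, each inset 17 mm from the nearest pair of top edges, running from z = 0 to the bottom of the top.

B is a rectangular beam 2762 mm long (x), 188 mm deep (y), 78 mm thick (z).

The beam spans the tops of two tables placed 1160 mm apart, resting at z = 728 mm.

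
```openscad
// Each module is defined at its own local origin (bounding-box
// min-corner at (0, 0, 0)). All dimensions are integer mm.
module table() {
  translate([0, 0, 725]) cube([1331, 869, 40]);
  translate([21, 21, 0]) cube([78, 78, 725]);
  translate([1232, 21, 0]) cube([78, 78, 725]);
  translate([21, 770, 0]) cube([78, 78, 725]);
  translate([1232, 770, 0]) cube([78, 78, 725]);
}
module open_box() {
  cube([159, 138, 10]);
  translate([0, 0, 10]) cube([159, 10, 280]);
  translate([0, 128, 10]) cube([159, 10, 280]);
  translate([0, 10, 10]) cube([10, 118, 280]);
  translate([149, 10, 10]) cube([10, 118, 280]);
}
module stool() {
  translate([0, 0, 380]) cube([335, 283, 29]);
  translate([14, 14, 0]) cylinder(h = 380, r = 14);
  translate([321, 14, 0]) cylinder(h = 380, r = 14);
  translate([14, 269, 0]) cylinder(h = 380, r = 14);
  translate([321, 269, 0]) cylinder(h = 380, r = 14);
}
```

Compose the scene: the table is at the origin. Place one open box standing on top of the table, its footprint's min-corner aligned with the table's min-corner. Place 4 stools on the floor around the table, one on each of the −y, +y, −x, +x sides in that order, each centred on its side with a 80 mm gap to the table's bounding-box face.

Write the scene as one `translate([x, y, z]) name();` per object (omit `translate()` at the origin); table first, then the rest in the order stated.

table();
translate([0, 0, 765]) open_box();
translate([498, -363, 0]) stool();
translate([498, 949, 0]) stool();
translate([-415, 293, 0]) stool();
translate([1411, 293, 0]) stool();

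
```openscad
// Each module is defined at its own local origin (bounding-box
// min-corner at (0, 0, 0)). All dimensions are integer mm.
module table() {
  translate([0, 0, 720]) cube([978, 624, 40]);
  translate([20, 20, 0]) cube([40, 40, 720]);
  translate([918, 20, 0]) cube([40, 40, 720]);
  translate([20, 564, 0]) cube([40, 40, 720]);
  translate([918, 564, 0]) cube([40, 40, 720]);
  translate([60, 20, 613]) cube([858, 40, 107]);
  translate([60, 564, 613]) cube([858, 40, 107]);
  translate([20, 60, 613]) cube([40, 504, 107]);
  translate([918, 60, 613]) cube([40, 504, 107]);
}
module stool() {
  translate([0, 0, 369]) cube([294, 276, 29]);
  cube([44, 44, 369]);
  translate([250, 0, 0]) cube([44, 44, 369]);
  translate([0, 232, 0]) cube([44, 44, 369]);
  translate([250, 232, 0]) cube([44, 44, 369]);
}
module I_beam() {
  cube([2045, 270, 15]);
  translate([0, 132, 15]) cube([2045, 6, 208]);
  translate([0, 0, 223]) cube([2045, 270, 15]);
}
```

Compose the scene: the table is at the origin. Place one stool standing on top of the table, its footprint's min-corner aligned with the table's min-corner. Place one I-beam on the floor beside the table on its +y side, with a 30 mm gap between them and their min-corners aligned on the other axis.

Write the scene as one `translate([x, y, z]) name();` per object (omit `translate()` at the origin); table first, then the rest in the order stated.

table();
translate([0, 0, 760]) stool();
translate([0, 654, 0]) I_beam();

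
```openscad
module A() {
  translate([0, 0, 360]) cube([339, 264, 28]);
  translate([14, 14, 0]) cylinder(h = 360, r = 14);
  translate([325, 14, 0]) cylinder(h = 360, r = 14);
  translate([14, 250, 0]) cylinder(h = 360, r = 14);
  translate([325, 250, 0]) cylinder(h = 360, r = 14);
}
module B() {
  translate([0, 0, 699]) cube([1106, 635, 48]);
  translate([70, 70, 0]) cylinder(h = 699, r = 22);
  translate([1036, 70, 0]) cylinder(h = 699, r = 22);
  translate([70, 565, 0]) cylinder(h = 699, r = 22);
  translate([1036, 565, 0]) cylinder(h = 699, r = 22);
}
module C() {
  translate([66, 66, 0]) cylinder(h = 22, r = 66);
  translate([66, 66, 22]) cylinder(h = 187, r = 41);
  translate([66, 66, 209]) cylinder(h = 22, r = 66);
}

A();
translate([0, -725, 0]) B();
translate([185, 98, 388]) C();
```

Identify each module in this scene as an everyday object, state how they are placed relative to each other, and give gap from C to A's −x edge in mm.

A is a stool. B is a table. C is a spool. The table is on the floor beside the stool on its −y side. The spool is on top of the stool. The gap from the spool to the stool's −x edge is 185 mm.

The spool's min-x is at 185; the stool's min-x is 0; gap = 185 mm.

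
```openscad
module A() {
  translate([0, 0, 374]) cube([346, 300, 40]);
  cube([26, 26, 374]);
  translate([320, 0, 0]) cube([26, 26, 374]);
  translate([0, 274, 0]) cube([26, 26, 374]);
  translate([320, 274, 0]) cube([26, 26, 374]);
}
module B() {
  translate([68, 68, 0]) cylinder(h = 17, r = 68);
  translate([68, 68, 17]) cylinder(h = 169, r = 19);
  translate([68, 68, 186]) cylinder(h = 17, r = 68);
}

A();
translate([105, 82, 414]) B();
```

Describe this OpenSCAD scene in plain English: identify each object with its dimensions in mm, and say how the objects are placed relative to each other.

A is a four-legged stool. The seat is 346×300 mm, 40 mm thick, top at z = 414 mm. It stands on four square legs, each 26×26 mm in cross-section, from z = 0 to the seat underside, each flush with a corner of the seat.

B is a spool: two coaxial disc flanges of radius 68 mm and thickness 17 mm, joined by a core cylinder of radius 19 mm and height 169 mm. The lower flange rests on z = 0 and the three cylinders share a vertical axis.

The spool is on top of the stool, centred.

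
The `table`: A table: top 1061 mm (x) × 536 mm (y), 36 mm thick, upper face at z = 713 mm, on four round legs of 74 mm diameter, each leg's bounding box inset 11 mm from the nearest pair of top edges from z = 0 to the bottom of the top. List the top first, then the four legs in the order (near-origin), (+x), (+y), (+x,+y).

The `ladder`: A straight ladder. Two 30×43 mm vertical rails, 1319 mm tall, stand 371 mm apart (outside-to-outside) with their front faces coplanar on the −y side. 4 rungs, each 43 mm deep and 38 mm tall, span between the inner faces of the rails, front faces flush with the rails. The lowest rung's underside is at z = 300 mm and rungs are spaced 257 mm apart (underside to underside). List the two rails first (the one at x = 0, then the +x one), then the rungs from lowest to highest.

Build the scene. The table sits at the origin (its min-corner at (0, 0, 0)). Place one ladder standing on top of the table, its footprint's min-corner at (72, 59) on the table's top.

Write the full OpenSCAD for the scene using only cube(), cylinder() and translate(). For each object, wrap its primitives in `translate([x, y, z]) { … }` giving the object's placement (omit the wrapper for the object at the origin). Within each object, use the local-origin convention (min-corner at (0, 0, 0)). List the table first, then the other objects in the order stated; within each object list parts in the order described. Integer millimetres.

translate([0, 0, 677]) cube([1061, 536, 36]);
translate([48, 48, 0]) cylinder(h = 677, r = 37);
translate([1013, 48, 0]) cylinder(h = 677, r = 37);
translate([48, 488, 0]) cylinder(h = 677, r = 37);
translate([1013, 488, 0]) cylinder(h = 677, r = 37);
translate([72, 59, 713]) {
  cube([30, 43, 1319]);
  translate([341, 0, 0]) cube([30, 43, 1319]);
  translate([30, 0, 300]) cube([311, 43, 38]);
  translate([30, 0, 557]) cube([311, 43, 38]);
  translate([30, 0, 814]) cube([311, 43, 38]);
  translate([30, 0, 1071]) cube([311, 43, 38]);
}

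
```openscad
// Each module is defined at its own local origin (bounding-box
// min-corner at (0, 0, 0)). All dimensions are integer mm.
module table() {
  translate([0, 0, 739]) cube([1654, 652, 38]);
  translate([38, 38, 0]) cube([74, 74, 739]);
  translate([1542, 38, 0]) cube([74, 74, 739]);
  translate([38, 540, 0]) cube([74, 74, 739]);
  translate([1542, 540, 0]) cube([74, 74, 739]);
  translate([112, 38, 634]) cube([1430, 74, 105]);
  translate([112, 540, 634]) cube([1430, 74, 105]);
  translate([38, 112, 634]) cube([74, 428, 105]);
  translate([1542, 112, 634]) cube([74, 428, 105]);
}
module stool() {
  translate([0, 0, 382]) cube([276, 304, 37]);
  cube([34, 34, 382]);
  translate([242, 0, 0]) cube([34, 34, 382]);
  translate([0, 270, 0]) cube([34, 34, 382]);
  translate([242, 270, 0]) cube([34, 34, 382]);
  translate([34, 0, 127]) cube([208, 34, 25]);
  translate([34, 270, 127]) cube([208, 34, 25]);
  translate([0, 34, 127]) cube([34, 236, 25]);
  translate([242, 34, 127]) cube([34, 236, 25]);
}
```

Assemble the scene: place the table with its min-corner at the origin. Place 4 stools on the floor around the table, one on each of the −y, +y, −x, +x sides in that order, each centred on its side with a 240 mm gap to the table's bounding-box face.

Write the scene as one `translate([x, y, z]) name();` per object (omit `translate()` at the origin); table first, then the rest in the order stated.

table();
translate([689, -544, 0]) stool();
translate([689, 892, 0]) stool();
translate([-516, 174, 0]) stool();
translate([1894, 174, 0]) stool();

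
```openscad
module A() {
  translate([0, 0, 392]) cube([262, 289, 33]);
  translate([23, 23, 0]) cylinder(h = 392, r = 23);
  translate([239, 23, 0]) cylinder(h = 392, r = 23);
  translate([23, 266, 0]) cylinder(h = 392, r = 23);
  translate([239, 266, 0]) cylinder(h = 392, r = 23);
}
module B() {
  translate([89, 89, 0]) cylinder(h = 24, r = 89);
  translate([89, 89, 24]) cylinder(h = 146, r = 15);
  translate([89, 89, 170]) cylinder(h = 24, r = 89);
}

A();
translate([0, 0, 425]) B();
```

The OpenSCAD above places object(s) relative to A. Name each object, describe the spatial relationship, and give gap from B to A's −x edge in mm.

A is a stool. B is a spool. The spool is on top of the stool. The gap from the spool to the stool's −x edge is 0 mm.

The spool's min-x is at 0; the stool's min-x is 0; gap = 0 mm.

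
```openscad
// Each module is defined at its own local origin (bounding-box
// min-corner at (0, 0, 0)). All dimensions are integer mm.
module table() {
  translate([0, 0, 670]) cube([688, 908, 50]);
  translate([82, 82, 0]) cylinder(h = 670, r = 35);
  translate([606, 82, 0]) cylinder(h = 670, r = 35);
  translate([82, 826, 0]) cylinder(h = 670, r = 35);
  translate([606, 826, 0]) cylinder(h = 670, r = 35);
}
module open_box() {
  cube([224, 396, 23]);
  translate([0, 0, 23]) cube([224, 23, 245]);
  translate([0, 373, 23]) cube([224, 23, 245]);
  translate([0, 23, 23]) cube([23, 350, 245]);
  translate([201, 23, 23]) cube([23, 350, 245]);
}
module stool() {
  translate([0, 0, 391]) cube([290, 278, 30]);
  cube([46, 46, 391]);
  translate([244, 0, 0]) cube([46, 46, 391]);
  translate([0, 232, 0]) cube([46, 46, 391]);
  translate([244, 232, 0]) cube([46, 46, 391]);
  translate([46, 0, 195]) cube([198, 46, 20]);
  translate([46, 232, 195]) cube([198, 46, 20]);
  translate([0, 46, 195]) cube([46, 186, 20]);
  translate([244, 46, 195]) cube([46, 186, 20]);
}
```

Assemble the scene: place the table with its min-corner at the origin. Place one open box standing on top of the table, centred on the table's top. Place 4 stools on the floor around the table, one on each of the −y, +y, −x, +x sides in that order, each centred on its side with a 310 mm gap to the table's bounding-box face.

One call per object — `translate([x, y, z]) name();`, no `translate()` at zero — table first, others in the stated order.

table();
translate([232, 256, 720]) open_box();
translate([199, -588, 0]) stool();
translate([199, 1218, 0]) stool();
translate([-600, 315, 0]) stool();
translate([998, 315, 0]) stool();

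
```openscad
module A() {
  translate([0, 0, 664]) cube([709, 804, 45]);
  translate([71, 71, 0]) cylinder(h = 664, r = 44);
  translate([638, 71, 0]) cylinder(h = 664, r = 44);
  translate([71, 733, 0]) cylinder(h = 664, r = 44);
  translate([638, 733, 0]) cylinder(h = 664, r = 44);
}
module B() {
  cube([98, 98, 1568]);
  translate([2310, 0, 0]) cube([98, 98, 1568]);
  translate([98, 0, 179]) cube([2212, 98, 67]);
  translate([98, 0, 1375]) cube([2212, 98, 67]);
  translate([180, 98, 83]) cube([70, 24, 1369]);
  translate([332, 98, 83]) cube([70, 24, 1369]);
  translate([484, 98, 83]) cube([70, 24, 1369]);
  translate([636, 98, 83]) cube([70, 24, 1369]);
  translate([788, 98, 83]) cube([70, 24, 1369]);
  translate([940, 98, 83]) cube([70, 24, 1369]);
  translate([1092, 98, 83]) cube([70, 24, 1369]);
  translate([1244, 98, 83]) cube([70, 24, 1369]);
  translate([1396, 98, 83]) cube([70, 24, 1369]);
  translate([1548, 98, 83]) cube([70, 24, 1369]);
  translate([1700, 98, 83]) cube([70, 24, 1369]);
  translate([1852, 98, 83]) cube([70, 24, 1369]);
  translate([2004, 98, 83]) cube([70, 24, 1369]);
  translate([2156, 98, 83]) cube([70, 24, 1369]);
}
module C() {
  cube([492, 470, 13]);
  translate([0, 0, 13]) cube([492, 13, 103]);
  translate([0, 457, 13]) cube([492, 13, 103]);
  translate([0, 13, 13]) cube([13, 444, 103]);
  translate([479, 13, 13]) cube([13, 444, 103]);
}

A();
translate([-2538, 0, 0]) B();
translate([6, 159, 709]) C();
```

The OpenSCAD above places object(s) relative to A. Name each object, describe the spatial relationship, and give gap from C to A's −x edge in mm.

The open box's min-x is at 6; the table's min-x is 0; gap = 6 mm.

A is a table. B is a fence section. C is an open box. The fence section is on the floor beside the table on its −x side. The open box is on top of the table. The gap from the open box to the table's −x edge is 6 mm.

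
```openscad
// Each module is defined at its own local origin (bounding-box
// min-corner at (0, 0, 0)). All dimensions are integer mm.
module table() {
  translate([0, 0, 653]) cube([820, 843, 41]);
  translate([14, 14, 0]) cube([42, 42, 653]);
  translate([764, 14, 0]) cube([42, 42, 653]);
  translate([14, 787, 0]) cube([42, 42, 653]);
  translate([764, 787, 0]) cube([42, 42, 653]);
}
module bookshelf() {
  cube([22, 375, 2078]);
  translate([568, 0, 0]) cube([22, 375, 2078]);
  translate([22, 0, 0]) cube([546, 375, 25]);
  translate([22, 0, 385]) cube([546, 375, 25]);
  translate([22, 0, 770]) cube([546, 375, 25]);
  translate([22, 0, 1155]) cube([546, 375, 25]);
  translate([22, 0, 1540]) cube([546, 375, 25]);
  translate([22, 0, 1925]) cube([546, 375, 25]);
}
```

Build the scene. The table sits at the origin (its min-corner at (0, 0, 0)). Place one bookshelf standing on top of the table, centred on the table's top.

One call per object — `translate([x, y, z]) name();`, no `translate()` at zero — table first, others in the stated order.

table();
translate([115, 234, 694]) bookshelf();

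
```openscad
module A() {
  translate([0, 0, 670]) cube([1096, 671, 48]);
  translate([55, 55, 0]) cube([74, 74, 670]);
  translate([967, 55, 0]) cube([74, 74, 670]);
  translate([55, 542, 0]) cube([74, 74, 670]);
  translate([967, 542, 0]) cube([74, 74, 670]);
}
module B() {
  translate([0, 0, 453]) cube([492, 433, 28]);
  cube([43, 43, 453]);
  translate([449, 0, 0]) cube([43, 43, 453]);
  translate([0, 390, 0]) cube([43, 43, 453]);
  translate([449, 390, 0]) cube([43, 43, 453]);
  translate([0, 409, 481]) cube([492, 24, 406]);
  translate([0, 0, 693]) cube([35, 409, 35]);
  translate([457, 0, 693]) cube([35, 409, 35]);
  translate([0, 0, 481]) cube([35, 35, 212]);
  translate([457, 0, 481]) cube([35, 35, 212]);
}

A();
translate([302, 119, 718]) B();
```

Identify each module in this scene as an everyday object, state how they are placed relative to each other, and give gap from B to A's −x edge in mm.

The chair's min-x is at 302; the table's min-x is 0; gap = 302 mm.

A is a table. B is a chair. The chair is on top of the table, centred. The gap from the chair to the table's −x edge is 302 mm.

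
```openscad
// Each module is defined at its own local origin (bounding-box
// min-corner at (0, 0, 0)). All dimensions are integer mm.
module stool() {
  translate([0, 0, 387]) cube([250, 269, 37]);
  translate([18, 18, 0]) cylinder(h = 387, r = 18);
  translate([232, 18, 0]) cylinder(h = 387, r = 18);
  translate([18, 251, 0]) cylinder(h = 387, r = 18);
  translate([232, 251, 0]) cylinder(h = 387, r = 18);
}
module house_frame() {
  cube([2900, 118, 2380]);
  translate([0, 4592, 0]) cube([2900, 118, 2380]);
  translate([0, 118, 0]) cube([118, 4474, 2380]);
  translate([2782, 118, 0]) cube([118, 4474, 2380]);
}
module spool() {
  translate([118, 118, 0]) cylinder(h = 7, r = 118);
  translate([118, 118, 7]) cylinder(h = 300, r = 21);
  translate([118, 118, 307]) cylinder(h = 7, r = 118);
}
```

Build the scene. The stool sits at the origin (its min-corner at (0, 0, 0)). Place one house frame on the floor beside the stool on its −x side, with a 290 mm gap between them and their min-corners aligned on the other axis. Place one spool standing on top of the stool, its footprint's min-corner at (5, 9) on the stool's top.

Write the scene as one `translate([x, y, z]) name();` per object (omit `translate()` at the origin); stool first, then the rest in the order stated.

stool();
translate([-3190, 0, 0]) house_frame();
translate([5, 9, 424]) spool();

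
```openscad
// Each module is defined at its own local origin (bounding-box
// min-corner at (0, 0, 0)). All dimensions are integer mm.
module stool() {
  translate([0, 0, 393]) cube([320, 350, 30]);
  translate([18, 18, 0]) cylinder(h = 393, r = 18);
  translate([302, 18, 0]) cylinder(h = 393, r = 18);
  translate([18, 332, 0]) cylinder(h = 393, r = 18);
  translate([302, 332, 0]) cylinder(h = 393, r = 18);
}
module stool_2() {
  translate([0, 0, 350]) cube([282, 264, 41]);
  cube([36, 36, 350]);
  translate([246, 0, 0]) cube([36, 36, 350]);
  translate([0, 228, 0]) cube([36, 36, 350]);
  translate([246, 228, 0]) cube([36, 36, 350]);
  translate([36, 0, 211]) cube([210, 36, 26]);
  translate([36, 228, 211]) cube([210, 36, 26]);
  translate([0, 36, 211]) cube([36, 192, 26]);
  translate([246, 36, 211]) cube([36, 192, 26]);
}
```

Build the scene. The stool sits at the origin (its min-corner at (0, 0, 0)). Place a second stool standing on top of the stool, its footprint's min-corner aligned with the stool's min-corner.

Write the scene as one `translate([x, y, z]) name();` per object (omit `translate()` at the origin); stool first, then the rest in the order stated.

stool();
translate([0, 0, 423]) stool_2();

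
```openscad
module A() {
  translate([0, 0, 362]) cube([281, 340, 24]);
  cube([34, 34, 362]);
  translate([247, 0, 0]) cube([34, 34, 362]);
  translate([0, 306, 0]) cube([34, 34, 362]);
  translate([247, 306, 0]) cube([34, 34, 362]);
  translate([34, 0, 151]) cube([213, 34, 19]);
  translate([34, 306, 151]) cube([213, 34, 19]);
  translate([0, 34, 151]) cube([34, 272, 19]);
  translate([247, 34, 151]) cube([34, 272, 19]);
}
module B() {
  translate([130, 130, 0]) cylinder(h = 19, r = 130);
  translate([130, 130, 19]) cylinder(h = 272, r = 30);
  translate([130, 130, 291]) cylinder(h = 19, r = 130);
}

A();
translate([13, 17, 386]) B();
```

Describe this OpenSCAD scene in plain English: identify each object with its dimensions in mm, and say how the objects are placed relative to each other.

A is a four-legged stool. The seat is a 281×340×24 mm slab whose top surface is at z = 386 mm; four square legs, each 34×34 mm in cross-section, run from the floor (z = 0) to the underside of the seat, each flush with a corner of the seat. Four stretchers, 34 mm wide and 19 mm tall, connect adjacent legs with their undersides at z = 151 mm, each running between the inner faces of the legs it joins and aligned with the legs' outer faces on the other axis.

B is a spool: two coaxial disc flanges of radius 130 mm and thickness 19 mm, joined by a core cylinder of radius 30 mm and height 272 mm. The lower flange rests on z = 0 and the three cylinders share a vertical axis.

The spool is on top of the stool.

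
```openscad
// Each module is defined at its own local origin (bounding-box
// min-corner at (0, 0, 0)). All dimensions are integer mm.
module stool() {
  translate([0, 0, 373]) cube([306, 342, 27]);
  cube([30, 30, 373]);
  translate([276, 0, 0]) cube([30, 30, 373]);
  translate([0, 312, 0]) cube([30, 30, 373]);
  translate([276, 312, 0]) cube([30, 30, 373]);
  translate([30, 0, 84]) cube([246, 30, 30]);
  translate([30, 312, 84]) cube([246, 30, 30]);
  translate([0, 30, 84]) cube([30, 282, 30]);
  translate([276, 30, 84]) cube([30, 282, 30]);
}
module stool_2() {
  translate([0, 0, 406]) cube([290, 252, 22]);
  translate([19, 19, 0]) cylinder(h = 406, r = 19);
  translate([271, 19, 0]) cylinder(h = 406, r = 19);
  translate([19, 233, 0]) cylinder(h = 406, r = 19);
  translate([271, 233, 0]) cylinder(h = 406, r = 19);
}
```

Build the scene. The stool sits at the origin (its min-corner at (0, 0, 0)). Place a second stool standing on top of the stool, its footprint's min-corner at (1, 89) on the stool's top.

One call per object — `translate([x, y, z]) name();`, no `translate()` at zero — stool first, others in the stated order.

stool();
translate([1, 89, 400]) stool_2();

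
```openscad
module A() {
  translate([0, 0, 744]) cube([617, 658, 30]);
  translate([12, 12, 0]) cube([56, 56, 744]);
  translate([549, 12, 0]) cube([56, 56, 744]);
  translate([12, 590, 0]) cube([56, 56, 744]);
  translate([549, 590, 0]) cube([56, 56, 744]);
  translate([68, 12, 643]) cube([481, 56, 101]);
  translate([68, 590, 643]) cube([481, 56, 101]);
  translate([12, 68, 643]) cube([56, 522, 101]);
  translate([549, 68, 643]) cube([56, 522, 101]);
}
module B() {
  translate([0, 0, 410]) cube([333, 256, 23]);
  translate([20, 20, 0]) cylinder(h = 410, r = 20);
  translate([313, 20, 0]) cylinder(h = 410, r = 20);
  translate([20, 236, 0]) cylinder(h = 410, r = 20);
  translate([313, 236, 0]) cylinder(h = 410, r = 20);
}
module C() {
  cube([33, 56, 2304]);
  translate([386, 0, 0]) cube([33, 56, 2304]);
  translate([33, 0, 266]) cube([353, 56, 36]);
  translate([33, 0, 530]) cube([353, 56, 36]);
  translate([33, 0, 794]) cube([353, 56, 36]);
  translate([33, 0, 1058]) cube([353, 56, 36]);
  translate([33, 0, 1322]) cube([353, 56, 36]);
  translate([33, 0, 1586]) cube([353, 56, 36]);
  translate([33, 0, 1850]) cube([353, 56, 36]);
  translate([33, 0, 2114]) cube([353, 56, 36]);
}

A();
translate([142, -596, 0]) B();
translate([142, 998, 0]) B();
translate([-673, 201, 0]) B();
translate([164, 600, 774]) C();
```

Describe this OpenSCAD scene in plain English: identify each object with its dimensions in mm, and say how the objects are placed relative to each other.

A is a table: top 617 mm (x) × 658 mm (y), 30 mm thick, upper face at z = 774 mm, on four 56×56 mm square legs, each inset 12 mm from the nearest pair of top edges, running from z = 0 to the bottom of the top. Four apron rails, 56 mm thick and 101 mm tall, run between adjacent legs with their top edges flush with the underside of the top and their outer faces flush with the legs' outer faces.

B is a four-legged stool. The seat is 333×256 mm, 23 mm thick, top at z = 433 mm. It stands on four round legs, each 40 mm in diameter, from z = 0 to the seat underside, each leg's axis is inset half a diameter from the nearest pair of seat edges (so the leg's bounding box is flush with the corner).

C is a wooden ladder with two side rails of 33×56 mm section and 2304 mm height, set 419 mm apart overall. Between them run 8 rectangular rungs (56 mm deep, 36 mm thick), front faces flush with the rails' −y face. The bottom of the first rung is 266 mm above the floor and each subsequent rung is 264 mm higher than the one below.

Three stools sit around the table at the −y, +y, −x sides. The ladder is on top of the table.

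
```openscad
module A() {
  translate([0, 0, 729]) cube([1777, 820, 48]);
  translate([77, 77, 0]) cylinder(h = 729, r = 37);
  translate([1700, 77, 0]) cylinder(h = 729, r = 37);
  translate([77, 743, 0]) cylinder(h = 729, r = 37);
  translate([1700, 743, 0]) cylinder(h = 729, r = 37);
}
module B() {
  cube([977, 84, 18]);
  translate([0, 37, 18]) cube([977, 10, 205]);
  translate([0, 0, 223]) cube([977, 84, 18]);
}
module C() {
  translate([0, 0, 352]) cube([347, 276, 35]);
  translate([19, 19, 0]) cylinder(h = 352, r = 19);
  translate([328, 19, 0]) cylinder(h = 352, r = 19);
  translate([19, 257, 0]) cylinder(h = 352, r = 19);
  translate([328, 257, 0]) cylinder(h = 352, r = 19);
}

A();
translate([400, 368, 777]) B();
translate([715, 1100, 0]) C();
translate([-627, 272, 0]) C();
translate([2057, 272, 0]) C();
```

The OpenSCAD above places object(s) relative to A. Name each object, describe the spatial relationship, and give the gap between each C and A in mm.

A is a table. B is an I-beam. C is a stool. The I-beam is on top of the table, centred. Three stools sit around the table at the +y, −x, +x sides. The gap between each stool and the table is 280 mm.

Each stool's nearest face is 280 mm from the table's bounding box.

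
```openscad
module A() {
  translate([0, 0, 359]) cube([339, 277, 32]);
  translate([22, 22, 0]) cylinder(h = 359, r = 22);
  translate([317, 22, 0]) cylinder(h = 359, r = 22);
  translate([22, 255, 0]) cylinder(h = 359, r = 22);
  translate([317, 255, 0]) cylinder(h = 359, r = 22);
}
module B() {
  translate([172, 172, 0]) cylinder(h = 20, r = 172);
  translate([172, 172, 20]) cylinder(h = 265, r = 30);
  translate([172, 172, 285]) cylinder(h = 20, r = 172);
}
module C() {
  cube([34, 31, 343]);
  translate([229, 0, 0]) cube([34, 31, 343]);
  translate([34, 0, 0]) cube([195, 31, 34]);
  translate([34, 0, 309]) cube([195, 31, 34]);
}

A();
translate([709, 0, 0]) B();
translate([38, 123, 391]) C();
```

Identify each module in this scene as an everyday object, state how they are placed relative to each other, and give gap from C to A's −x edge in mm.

A is a stool. B is a spool. C is a picture frame. The spool is on the floor beside the stool on its +x side. The picture frame is on top of the stool, centred. The gap from the picture frame to the stool's −x edge is 38 mm.

The picture frame's min-x is at 38; the stool's min-x is 0; gap = 38 mm.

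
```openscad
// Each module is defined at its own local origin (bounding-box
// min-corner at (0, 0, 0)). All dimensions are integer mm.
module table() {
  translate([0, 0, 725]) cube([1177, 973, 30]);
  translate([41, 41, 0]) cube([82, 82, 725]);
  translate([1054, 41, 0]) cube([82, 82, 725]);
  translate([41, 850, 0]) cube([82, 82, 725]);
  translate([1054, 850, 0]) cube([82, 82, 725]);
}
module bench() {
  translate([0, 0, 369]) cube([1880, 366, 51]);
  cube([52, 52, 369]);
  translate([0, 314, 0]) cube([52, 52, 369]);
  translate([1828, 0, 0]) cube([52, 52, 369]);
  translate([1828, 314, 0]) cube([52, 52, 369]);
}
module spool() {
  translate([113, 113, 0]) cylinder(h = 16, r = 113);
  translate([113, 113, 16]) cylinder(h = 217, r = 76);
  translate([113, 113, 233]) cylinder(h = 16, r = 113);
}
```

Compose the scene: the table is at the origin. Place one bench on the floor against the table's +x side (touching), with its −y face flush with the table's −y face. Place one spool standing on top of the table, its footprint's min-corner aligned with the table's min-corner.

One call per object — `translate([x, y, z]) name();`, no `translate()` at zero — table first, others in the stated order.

table();
translate([1177, 0, 0]) bench();
translate([0, 0, 755]) spool();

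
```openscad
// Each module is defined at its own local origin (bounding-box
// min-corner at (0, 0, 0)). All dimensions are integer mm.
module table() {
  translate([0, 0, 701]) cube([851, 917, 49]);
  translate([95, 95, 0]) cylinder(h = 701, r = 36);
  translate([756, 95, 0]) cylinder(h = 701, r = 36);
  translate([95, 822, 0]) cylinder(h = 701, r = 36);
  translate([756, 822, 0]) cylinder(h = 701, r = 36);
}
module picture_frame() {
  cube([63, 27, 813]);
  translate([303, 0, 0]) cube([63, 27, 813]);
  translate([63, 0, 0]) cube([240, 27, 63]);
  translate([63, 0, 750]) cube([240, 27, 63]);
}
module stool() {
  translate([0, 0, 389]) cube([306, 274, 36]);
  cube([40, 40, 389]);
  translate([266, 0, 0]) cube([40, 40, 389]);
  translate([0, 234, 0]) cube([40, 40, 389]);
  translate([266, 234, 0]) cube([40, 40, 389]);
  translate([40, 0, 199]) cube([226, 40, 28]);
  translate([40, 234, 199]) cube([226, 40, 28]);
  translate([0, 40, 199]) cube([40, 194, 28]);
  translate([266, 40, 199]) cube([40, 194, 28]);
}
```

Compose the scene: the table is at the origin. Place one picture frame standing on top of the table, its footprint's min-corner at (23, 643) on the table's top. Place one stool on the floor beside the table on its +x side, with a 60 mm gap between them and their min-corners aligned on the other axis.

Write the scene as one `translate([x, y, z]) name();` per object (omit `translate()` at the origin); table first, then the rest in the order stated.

table();
translate([23, 643, 750]) picture_frame();
translate([911, 0, 0]) stool();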